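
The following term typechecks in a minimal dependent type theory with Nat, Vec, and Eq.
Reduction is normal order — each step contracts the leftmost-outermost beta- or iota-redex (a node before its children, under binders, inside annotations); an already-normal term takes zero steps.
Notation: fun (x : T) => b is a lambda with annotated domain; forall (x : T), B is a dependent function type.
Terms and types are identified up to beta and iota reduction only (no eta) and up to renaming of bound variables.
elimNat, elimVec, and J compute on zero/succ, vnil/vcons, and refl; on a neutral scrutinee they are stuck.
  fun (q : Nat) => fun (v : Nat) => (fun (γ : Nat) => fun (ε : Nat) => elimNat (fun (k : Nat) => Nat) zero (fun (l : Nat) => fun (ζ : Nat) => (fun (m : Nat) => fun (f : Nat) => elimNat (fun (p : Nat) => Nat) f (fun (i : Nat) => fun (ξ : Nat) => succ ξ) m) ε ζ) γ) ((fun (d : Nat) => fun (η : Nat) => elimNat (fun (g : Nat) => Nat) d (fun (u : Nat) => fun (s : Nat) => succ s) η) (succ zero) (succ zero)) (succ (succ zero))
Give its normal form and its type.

resulting normal form:
  fun (q : Nat) => fun (v : Nat) => succ (succ (succ (succ zero)))
type:
  forall (q : Nat), forall (v : Nat), Nat
observation: reduction starts at a beta-redex, and 24 normal-order steps reach the normal form.


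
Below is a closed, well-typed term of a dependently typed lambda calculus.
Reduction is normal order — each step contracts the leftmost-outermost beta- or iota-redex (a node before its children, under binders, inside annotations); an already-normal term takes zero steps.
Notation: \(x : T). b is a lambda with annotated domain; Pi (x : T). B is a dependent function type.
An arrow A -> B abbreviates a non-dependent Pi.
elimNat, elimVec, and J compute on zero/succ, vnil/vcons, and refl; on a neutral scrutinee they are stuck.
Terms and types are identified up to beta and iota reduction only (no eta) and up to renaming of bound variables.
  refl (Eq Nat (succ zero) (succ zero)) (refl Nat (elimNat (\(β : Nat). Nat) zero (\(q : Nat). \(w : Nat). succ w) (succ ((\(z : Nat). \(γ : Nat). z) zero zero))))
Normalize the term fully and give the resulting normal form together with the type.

normal form:
  refl (Eq Nat (succ zero) (succ zero)) (refl Nat (succ zero))
the term's type:
  Eq (Eq Nat (succ zero) (succ zero)) (refl Nat (succ zero)) (refl Nat (succ zero))
observation: reduction starts at an elimNat iota-redex, and 6 normal-order steps reach the normal form.


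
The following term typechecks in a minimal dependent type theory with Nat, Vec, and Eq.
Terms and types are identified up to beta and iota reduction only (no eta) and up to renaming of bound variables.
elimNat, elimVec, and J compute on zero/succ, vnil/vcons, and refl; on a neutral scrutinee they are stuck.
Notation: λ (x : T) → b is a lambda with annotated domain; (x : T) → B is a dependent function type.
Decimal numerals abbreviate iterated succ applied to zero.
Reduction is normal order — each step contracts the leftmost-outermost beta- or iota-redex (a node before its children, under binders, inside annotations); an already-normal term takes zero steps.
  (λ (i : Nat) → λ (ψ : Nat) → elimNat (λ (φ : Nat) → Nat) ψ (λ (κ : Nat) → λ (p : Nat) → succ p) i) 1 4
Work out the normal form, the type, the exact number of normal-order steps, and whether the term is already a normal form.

reduced normal form:
  5
inferred type:
  Nat
steps to reach normal form (normal order): 6
term was already normal: no
first contracted redex: a beta-redex


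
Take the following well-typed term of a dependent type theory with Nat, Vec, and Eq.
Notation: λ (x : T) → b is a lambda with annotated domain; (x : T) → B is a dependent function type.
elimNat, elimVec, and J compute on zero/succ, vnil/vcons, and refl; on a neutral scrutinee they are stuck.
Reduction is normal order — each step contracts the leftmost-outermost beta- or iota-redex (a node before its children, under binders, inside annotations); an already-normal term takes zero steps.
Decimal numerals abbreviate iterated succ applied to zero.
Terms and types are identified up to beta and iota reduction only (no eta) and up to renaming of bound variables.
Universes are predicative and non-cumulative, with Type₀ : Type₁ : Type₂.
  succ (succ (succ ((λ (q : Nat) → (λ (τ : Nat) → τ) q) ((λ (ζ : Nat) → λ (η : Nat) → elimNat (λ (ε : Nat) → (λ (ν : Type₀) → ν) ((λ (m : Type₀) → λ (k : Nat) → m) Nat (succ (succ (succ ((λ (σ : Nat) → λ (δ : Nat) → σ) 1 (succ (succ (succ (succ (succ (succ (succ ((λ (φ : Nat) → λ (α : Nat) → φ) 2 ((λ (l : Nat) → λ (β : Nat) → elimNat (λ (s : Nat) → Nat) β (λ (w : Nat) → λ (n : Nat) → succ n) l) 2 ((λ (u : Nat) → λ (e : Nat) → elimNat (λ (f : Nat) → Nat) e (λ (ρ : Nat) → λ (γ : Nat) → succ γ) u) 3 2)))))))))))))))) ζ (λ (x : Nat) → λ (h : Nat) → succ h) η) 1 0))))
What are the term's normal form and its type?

resulting normal form:
  4
type:
  Nat


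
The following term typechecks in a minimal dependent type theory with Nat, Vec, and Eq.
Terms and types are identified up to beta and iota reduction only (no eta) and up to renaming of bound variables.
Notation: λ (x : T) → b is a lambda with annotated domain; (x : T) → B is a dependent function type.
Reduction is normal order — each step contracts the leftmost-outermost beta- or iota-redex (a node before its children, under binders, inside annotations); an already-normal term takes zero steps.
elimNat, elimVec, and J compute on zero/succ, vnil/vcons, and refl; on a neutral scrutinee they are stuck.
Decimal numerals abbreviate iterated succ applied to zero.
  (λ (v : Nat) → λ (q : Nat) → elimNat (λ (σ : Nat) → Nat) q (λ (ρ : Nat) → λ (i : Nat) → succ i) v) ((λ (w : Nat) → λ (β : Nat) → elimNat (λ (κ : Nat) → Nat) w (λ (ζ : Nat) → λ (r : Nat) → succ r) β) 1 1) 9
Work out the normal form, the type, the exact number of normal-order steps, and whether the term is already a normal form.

resulting normal form:
  11
type:
  Nat
steps to reach normal form (normal order): 15
started in normal form: no
first contracted redex: a beta-redex


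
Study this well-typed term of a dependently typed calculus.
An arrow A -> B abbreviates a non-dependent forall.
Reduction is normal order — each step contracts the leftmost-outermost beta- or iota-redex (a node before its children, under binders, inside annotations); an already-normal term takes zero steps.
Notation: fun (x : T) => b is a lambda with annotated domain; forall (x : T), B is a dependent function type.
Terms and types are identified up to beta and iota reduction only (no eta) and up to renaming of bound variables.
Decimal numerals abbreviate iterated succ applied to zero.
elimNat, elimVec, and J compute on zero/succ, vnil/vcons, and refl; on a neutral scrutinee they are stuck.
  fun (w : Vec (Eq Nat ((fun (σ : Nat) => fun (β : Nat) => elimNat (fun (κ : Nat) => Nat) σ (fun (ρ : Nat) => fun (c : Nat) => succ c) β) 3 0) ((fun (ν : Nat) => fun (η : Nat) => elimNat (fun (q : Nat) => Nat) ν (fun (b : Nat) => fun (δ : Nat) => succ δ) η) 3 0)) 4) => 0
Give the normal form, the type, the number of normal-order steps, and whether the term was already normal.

reduced normal form:
  fun (w : Vec (Eq Nat 3 3) 4) => 0
type:
  Vec (Eq Nat 3 3) 4 -> Nat
normal-order step count: 6
term was already normal: no
first redex: a beta-redex


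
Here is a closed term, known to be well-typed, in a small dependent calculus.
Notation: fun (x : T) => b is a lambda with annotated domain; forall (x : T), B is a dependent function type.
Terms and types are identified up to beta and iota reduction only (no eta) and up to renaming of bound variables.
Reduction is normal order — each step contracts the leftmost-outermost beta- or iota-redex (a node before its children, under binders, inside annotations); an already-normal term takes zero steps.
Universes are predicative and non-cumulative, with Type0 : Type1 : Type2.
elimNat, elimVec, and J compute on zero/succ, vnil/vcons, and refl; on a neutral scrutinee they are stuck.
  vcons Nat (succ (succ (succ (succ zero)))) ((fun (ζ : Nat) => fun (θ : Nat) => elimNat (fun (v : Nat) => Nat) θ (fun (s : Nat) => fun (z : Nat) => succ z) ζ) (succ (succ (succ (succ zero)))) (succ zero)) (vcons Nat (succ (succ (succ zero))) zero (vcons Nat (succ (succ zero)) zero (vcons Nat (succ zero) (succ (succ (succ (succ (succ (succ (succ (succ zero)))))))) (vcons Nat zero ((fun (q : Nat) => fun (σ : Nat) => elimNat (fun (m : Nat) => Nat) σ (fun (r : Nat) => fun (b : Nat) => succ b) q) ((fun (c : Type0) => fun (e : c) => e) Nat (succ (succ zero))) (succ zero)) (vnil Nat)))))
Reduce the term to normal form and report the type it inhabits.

reduced normal form:
  vcons Nat (succ (succ (succ (succ zero)))) (succ (succ (succ (succ (succ zero))))) (vcons Nat (succ (succ (succ zero))) zero (vcons Nat (succ (succ zero)) zero (vcons Nat (succ zero) (succ (succ (succ (succ (succ (succ (succ (succ zero)))))))) (vcons Nat zero (succ (succ (succ zero))) (vnil Nat)))))
type:
  Vec Nat (succ (succ (succ (succ (succ zero)))))
observation: 26 normal-order steps normalize the term, beginning with a beta-redex.


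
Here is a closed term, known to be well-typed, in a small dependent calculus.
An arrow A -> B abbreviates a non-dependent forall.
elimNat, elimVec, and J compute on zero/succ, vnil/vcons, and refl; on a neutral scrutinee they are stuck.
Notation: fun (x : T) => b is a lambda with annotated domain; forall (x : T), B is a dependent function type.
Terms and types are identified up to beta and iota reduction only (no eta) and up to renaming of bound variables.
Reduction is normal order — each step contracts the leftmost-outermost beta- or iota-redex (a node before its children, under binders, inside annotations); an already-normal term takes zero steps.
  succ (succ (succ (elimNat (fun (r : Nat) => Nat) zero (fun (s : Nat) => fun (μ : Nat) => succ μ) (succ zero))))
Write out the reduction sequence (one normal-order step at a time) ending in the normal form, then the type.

normal-order reduction:
  succ (succ (succ (elimNat (fun (r : Nat) => Nat) zero (fun (s : Nat) => fun (μ : Nat) => succ μ) (succ zero))))
  ~> succ (succ (succ ((fun (r : Nat) => fun (s : Nat) => succ s) zero (elimNat (fun (μ : Nat) => Nat) zero (fun (χ : Nat) => fun (ρ : Nat) => succ ρ) zero))))
  ~> succ (succ (succ ((fun (r : Nat) => succ r) (elimNat (fun (s : Nat) => Nat) zero (fun (μ : Nat) => fun (χ : Nat) => succ χ) zero))))
  ~> succ (succ (succ (succ (elimNat (fun (r : Nat) => Nat) zero (fun (s : Nat) => fun (μ : Nat) => succ μ) zero))))
  ~> succ (succ (succ (succ zero)))
type:
  Nat


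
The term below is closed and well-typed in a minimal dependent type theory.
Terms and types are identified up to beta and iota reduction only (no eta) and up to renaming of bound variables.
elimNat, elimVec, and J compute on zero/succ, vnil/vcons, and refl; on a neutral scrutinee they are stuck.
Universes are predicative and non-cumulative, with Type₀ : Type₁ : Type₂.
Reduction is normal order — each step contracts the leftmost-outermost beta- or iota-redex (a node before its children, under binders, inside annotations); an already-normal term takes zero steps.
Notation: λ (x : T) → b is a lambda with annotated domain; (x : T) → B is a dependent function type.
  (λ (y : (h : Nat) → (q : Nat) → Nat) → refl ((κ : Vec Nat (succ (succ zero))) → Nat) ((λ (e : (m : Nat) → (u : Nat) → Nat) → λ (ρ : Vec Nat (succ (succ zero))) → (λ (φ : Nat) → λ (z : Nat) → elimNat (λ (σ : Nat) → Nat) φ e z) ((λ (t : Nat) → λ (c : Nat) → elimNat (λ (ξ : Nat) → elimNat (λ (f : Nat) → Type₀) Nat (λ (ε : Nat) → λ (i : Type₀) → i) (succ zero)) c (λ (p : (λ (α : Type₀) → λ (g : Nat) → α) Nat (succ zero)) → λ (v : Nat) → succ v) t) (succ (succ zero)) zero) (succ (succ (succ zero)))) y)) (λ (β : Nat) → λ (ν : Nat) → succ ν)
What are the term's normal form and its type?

normal form:
  refl ((y : Vec Nat (succ (succ zero))) → Nat) (λ (h : Vec Nat (succ (succ zero))) → succ (succ (succ (succ (succ zero)))))
inferred type:
  Eq ((y : Vec Nat (succ (succ zero))) → Nat) (λ (h : Vec Nat (succ (succ zero))) → succ (succ (succ (succ (succ zero))))) (λ (q : Vec Nat (succ (succ zero))) → succ (succ (succ (succ (succ zero)))))
observation: normalization takes exactly 23 steps under the normal-order strategy.


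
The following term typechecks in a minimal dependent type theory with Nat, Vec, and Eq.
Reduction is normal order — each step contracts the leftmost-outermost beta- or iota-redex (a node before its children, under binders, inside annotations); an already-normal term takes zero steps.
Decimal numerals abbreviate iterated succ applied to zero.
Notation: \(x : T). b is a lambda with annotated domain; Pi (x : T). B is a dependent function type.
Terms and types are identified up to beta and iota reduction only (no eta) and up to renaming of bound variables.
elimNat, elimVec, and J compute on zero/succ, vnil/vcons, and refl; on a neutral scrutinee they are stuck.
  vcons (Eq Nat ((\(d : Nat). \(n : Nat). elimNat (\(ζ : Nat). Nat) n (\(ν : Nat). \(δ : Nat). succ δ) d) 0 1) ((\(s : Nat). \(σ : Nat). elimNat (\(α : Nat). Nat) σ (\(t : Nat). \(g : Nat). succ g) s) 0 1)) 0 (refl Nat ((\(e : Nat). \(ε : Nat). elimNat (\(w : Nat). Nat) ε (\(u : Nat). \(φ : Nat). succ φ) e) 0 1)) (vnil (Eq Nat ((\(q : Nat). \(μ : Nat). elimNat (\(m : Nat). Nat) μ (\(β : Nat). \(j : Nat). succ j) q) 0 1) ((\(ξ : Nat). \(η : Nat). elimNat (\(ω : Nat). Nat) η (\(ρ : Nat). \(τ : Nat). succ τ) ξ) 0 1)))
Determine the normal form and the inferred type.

reduced normal form:
  vcons (Eq Nat 1 1) 0 (refl Nat 1) (vnil (Eq Nat 1 1))
inferred type:
  Vec (Eq Nat 1 1) 1


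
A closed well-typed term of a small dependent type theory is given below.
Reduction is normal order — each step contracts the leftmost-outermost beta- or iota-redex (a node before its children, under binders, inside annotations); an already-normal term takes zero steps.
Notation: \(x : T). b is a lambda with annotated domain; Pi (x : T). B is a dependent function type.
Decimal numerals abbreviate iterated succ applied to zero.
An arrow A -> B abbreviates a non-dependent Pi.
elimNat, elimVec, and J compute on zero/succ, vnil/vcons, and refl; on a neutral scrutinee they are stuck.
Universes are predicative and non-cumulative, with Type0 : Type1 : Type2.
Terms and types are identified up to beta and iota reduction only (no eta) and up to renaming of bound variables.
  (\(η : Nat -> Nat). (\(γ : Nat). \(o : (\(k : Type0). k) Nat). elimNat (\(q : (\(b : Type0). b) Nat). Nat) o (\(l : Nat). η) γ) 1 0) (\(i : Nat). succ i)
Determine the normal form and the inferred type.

resulting normal form:
  1
type:
  Nat
observation: 7 normal-order steps separate the term from its normal form.


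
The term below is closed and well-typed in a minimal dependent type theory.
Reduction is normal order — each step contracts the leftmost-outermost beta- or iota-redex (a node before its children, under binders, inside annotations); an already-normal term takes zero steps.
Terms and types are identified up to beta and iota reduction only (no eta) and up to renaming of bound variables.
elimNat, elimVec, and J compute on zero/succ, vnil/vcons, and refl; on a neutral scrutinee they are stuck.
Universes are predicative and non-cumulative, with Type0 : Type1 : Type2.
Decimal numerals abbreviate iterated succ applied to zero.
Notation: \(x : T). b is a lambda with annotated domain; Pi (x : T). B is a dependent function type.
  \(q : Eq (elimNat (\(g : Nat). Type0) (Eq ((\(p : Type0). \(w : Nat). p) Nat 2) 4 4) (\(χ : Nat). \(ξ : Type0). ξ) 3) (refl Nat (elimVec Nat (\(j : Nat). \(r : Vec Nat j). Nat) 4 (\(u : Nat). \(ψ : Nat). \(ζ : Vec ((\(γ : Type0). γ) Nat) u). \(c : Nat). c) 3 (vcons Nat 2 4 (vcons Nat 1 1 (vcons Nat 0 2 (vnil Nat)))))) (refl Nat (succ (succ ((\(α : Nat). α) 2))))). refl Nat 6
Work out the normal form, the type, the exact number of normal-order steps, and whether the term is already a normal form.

normal form:
  \(q : Eq (Eq Nat 4 4) (refl Nat 4) (refl Nat 4)). refl Nat 6
the term's type:
  Pi (q : Eq (Eq Nat 4 4) (refl Nat 4) (refl Nat 4)). Eq Nat 6 6
normal-order step count: 29
already normal: no
first redex: an elimNat iota-redex


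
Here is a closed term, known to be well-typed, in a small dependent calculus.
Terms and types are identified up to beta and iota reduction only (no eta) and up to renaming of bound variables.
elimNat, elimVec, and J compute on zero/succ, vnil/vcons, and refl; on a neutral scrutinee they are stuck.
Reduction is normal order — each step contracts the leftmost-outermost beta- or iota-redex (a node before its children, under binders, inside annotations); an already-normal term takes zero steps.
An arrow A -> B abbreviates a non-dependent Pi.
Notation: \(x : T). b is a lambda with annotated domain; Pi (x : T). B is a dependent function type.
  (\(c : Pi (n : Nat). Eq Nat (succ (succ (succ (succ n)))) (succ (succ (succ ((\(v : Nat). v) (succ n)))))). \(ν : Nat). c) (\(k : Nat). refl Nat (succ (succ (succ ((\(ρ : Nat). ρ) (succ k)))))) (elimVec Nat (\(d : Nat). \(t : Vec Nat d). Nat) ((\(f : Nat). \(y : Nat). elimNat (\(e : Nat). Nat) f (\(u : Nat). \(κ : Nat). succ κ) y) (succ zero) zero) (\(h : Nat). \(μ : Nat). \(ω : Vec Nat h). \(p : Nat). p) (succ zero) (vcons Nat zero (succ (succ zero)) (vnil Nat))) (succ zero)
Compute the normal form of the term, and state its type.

normal form:
  refl Nat (succ (succ (succ (succ (succ zero)))))
the term's type:
  Eq Nat (succ (succ (succ (succ (succ zero))))) (succ (succ (succ (succ (succ zero)))))


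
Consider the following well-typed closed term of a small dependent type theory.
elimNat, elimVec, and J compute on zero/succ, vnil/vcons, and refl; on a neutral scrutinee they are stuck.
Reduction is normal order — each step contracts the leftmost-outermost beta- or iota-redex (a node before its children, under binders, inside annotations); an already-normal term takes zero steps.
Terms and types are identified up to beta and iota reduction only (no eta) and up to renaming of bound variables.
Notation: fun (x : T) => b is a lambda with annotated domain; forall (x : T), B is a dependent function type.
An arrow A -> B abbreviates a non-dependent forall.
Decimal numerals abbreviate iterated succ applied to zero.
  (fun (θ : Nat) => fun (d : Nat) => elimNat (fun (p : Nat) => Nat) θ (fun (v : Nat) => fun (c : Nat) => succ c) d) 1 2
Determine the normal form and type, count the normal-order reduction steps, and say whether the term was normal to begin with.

reduced normal form:
  3
inferred type:
  Nat
reduction steps (normal order): 9
started in normal form: no
first contracted redex: a beta-redex


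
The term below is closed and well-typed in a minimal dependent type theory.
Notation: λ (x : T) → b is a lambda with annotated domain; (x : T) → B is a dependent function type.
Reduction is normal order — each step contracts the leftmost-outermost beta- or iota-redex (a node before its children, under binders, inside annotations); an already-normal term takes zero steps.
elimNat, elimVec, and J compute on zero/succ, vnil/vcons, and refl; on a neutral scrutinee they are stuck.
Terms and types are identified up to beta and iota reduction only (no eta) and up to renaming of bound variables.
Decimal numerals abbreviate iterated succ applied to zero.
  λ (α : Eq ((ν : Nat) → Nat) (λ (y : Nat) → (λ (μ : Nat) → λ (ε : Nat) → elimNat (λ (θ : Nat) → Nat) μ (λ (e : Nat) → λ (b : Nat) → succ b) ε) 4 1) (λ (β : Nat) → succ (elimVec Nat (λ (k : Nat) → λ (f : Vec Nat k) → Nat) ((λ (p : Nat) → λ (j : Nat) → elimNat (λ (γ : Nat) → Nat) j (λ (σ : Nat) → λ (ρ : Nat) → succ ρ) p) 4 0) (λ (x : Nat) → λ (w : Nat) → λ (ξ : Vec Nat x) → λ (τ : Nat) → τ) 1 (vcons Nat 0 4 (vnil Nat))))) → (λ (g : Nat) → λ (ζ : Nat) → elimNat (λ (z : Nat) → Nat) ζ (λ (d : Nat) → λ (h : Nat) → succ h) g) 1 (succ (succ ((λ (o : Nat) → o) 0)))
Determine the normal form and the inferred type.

reduced normal form:
  λ (α : Eq ((ν : Nat) → Nat) (λ (y : Nat) → 5) (λ (μ : Nat) → 5)) → 3
inferred type:
  (α : Eq ((ν : Nat) → Nat) (λ (y : Nat) → 5) (λ (μ : Nat) → 5)) → Nat
observation: the first redex contracted is a beta-redex; the normal form is reached in 34 normal-order steps.


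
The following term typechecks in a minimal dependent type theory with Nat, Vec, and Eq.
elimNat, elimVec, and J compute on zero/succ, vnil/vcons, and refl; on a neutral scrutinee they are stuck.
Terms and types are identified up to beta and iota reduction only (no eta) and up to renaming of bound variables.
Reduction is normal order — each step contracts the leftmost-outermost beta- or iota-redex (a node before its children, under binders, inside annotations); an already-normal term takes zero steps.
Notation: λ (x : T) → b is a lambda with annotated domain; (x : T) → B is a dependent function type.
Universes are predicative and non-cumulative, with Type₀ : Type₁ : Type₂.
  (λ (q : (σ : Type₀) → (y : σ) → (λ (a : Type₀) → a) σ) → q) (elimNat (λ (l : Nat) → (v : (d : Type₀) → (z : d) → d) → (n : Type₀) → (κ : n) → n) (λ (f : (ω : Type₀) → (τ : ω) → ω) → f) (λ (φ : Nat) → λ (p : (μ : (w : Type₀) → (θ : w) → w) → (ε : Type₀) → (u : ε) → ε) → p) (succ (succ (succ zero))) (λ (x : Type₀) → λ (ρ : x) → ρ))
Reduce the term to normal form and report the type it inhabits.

normal form:
  λ (q : Type₀) → λ (σ : q) → σ
the term's type:
  (q : Type₀) → (σ : q) → q


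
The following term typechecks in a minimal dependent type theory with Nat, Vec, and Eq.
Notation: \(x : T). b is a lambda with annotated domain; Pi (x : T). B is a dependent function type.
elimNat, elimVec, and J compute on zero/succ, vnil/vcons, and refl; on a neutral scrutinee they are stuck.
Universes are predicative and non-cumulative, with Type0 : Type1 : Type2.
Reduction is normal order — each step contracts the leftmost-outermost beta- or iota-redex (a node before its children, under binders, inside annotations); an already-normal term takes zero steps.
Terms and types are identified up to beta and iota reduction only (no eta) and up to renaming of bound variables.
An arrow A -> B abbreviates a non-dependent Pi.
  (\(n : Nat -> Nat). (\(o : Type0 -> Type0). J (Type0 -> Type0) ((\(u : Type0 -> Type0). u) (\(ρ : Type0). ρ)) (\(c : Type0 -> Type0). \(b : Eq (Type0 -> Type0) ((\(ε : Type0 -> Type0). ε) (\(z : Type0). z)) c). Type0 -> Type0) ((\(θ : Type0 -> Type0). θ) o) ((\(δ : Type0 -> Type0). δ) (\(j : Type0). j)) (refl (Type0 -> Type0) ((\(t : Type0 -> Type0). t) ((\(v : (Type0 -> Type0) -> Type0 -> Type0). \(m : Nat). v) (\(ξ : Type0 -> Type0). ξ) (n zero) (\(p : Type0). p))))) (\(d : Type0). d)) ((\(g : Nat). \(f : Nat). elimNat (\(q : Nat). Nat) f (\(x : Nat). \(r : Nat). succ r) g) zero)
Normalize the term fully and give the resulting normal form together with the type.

reduced normal form:
  \(n : Type0). n
inferred type:
  Type0 -> Type0


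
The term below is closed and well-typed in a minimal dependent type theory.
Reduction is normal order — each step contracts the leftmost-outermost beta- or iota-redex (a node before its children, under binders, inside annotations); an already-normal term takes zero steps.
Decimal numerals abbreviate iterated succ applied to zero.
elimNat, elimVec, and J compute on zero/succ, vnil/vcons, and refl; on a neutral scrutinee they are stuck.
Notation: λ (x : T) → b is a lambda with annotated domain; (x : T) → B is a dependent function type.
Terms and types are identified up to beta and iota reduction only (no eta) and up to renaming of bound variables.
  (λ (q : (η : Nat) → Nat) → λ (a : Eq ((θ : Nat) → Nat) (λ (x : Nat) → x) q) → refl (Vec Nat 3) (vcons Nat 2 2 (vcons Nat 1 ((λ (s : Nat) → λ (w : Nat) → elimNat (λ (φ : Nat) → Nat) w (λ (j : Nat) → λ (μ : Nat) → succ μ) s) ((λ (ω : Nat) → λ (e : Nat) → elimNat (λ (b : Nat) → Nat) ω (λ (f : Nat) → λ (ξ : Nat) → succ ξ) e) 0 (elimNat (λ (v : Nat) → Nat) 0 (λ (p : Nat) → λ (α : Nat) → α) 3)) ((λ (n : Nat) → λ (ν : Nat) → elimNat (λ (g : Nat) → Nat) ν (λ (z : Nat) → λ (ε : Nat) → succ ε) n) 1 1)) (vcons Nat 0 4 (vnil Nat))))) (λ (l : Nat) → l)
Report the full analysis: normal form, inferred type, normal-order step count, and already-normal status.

normal form:
  λ (q : Eq ((η : Nat) → Nat) (λ (a : Nat) → a) (λ (θ : Nat) → θ)) → refl (Vec Nat 3) (vcons Nat 2 2 (vcons Nat 1 2 (vcons Nat 0 4 (vnil Nat))))
type:
  (q : Eq ((η : Nat) → Nat) (λ (a : Nat) → a) (λ (θ : Nat) → θ)) → Eq (Vec Nat 3) (vcons Nat 2 2 (vcons Nat 1 2 (vcons Nat 0 4 (vnil Nat)))) (vcons Nat 2 2 (vcons Nat 1 2 (vcons Nat 0 4 (vnil Nat))))
reduction steps (normal order): 23
already normal: no
first redex: a beta-redex


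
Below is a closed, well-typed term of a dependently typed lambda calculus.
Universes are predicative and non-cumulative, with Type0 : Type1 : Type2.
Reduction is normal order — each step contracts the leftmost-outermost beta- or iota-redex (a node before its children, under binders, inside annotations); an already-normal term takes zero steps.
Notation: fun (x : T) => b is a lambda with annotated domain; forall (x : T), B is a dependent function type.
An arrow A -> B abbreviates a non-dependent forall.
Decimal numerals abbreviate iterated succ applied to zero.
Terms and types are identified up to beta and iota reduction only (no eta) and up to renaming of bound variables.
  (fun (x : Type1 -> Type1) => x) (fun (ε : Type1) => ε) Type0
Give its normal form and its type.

resulting normal form:
  Type0
inferred type:
  Type1


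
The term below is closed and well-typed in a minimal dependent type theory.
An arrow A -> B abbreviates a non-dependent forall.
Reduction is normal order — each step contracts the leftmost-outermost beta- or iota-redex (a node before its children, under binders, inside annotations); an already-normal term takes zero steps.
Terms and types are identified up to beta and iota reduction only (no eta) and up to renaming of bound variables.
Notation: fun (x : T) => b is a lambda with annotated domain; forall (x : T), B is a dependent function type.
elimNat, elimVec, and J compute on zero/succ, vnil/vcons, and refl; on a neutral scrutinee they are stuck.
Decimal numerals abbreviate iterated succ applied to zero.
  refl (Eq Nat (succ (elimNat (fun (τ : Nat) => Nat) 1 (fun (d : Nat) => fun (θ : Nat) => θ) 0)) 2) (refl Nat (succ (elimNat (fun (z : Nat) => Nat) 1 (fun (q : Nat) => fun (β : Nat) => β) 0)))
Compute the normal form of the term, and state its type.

resulting normal form:
  refl (Eq Nat 2 2) (refl Nat 2)
type:
  Eq (Eq Nat 2 2) (refl Nat 2) (refl Nat 2)
observation: 2 normal-order steps separate the term from its normal form.


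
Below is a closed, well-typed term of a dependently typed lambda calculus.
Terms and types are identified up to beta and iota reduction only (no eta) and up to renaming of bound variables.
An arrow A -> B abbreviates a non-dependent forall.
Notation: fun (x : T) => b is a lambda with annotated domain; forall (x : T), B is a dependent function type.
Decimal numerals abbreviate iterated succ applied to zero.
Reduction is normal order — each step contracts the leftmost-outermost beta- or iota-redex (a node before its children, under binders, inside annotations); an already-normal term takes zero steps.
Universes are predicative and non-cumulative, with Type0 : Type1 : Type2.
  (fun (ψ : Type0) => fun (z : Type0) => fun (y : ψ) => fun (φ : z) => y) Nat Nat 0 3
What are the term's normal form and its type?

resulting normal form:
  0
type:
  Nat


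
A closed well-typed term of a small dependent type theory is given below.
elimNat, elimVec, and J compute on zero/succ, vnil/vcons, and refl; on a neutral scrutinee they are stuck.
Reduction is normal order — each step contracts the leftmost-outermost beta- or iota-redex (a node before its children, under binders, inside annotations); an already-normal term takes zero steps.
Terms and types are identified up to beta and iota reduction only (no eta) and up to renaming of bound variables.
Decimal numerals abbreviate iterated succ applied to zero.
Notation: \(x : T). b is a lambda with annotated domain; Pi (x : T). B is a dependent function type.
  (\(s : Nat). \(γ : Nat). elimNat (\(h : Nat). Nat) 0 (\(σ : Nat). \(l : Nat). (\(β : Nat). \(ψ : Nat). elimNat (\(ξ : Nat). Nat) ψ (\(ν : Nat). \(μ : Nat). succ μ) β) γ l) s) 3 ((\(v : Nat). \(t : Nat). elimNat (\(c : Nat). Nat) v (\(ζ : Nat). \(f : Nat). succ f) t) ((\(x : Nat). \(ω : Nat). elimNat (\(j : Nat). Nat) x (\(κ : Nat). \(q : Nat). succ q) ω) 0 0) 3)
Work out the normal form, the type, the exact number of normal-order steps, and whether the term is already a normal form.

reduced normal form:
  9
the term's type:
  Nat
reduction steps (normal order): 93
term was already normal: no
first redex: a beta-redex


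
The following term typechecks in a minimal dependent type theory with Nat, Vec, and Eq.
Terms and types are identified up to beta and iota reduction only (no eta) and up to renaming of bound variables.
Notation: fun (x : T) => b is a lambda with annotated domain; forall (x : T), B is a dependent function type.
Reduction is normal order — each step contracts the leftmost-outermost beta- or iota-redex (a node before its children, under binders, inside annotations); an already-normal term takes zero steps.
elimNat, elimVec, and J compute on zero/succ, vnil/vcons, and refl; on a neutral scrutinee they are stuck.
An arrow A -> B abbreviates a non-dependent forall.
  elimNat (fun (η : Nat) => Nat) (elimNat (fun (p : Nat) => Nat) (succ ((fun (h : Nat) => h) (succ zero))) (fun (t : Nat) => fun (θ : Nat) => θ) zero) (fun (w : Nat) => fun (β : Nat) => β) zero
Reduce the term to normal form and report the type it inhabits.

reduced normal form:
  succ (succ zero)
the term's type:
  Nat


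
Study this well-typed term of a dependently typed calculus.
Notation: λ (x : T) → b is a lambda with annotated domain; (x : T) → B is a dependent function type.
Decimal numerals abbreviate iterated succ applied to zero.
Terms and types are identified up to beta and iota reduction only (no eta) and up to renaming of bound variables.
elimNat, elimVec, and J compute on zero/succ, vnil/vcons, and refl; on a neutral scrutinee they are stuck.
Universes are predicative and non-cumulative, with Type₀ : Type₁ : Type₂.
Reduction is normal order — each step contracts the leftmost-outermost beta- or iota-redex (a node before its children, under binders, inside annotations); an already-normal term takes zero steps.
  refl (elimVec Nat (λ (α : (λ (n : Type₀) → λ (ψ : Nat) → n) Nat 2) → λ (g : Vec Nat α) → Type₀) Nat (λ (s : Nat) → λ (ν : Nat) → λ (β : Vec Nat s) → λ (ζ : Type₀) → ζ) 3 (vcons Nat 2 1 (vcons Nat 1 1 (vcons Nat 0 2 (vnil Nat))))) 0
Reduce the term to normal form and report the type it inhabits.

normal form:
  refl Nat 0
the term's type:
  Eq Nat 0 0
observation: 16 normal-order steps separate the term from its normal form.


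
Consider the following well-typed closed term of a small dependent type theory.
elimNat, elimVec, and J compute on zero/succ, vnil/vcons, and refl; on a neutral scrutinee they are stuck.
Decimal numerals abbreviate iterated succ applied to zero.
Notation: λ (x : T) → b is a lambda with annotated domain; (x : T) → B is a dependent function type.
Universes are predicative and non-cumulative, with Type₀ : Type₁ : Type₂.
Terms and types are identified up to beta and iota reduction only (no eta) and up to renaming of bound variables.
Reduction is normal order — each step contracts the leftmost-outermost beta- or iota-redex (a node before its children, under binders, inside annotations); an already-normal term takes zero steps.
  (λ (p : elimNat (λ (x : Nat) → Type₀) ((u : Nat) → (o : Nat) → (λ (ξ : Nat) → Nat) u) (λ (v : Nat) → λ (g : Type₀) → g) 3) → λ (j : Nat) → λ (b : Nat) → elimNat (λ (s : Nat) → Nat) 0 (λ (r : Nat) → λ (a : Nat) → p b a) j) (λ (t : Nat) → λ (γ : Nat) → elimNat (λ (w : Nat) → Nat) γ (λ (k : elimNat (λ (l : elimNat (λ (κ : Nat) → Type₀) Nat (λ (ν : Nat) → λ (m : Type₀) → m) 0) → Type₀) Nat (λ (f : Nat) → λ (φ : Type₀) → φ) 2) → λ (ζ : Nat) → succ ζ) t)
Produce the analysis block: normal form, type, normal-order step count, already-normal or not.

resulting normal form:
  λ (p : Nat) → λ (x : Nat) → elimNat (λ (u : Nat) → Nat) 0 (λ (o : Nat) → λ (ξ : Nat) → elimNat (λ (v : Nat) → Nat) ξ (λ (g : Nat) → λ (j : Nat) → succ j) x) p
type:
  (p : Nat) → (x : Nat) → Nat
normal-order step count: 10
term was already normal: no
first contracted redex: a beta-redex


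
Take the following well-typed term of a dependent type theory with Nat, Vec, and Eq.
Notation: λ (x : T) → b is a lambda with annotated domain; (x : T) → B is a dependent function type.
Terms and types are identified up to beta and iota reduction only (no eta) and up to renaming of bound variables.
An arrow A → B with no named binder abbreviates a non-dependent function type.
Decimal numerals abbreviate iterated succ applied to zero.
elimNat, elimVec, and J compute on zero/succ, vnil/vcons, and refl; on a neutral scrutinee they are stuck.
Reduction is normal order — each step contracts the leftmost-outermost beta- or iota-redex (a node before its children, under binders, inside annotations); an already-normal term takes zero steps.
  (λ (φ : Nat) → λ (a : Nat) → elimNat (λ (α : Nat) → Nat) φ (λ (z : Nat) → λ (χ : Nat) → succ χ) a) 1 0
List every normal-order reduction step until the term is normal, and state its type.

normal-order reduction sequence:
  (λ (φ : Nat) → λ (a : Nat) → elimNat (λ (α : Nat) → Nat) φ (λ (z : Nat) → λ (χ : Nat) → succ χ) a) 1 0
  ~> (λ (φ : Nat) → elimNat (λ (a : Nat) → Nat) 1 (λ (α : Nat) → λ (z : Nat) → succ z) φ) 0
  ~> elimNat (λ (φ : Nat) → Nat) 1 (λ (a : Nat) → λ (α : Nat) → succ α) 0
  ~> 1
inferred type:
  Nat


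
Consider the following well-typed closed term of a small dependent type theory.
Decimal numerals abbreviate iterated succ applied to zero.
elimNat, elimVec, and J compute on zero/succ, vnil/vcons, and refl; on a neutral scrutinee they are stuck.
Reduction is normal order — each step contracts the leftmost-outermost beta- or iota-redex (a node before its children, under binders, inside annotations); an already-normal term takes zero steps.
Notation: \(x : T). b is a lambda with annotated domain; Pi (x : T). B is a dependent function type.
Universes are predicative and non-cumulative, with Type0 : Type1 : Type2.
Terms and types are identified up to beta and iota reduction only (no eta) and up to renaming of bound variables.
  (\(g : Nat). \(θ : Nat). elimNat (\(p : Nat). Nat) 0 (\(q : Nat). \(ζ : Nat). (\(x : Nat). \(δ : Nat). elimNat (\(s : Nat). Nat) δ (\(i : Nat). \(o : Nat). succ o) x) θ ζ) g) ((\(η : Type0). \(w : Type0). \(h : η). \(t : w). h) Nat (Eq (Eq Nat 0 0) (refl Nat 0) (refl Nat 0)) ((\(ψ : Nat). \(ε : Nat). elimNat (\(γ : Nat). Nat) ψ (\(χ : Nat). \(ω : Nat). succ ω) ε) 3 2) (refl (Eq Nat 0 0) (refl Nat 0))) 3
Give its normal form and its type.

resulting normal form:
  15
type:
  Nat


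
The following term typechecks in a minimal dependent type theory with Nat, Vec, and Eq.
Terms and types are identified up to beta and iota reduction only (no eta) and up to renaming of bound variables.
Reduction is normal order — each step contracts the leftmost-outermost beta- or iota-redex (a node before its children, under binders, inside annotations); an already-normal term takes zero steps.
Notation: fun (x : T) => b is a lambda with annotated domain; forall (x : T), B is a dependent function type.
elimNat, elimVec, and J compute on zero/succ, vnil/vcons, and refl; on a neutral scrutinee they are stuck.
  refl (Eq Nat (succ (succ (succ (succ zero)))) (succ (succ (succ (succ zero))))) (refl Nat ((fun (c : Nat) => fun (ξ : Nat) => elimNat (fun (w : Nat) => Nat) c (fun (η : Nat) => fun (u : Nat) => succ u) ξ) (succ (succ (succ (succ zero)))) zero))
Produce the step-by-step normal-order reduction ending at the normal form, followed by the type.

reduction (normal order):
  refl (Eq Nat (succ (succ (succ (succ zero)))) (succ (succ (succ (succ zero))))) (refl Nat ((fun (c : Nat) => fun (ξ : Nat) => elimNat (fun (w : Nat) => Nat) c (fun (η : Nat) => fun (u : Nat) => succ u) ξ) (succ (succ (succ (succ zero)))) zero))
  ~> refl (Eq Nat (succ (succ (succ (succ zero)))) (succ (succ (succ (succ zero))))) (refl Nat ((fun (c : Nat) => elimNat (fun (ξ : Nat) => Nat) (succ (succ (succ (succ zero)))) (fun (w : Nat) => fun (η : Nat) => succ η) c) zero))
  ~> refl (Eq Nat (succ (succ (succ (succ zero)))) (succ (succ (succ (succ zero))))) (refl Nat (elimNat (fun (c : Nat) => Nat) (succ (succ (succ (succ zero)))) (fun (ξ : Nat) => fun (w : Nat) => succ w) zero))
  ~> refl (Eq Nat (succ (succ (succ (succ zero)))) (succ (succ (succ (succ zero))))) (refl Nat (succ (succ (succ (succ zero)))))
the term's type:
  Eq (Eq Nat (succ (succ (succ (succ zero)))) (succ (succ (succ (succ zero))))) (refl Nat (succ (succ (succ (succ zero))))) (refl Nat (succ (succ (succ (succ zero)))))


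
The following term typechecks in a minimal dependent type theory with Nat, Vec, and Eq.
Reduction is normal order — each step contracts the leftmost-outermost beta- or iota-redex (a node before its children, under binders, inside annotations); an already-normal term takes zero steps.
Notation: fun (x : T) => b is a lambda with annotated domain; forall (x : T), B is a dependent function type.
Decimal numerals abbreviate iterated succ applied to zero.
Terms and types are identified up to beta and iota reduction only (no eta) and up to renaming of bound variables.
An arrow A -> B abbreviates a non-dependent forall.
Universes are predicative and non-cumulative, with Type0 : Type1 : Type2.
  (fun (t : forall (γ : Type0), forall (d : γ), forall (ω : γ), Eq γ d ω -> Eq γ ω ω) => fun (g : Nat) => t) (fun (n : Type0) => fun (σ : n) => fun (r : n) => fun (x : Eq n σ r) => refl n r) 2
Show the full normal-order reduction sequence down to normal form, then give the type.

normal-order reduction sequence:
  (fun (t : forall (γ : Type0), forall (d : γ), forall (ω : γ), Eq γ d ω -> Eq γ ω ω) => fun (g : Nat) => t) (fun (n : Type0) => fun (σ : n) => fun (r : n) => fun (x : Eq n σ r) => refl n r) 2
  ~> (fun (t : Nat) => fun (γ : Type0) => fun (d : γ) => fun (ω : γ) => fun (g : Eq γ d ω) => refl γ ω) 2
  ~> fun (t : Type0) => fun (γ : t) => fun (d : t) => fun (ω : Eq t γ d) => refl t d
type:
  forall (t : Type0), forall (γ : t), forall (d : t), Eq t γ d -> Eq t d d


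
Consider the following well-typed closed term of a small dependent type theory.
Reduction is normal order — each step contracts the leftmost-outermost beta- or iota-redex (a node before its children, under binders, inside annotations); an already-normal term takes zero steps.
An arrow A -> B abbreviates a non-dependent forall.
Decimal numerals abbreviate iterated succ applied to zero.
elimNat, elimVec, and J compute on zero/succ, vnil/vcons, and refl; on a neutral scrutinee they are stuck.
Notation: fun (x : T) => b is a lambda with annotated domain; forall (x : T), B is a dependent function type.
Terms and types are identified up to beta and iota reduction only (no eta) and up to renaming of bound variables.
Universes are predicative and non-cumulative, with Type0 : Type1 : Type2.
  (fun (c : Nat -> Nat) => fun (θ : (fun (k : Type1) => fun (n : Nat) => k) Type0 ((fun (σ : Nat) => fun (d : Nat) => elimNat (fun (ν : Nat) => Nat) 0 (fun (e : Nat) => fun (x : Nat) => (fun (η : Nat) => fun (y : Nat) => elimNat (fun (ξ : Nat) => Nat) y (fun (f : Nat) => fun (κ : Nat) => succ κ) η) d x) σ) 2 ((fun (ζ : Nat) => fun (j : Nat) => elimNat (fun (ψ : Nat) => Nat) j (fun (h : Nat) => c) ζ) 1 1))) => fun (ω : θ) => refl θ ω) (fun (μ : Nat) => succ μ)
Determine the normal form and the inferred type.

reduced normal form:
  fun (c : Type0) => fun (θ : c) => refl c θ
inferred type:
  forall (c : Type0), forall (θ : c), Eq c θ θ
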